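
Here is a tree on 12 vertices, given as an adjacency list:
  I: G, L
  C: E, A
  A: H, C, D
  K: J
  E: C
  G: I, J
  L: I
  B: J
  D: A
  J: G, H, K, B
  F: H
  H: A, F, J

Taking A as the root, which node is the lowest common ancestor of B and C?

A

B's ancestor chain is B, J, H, A and C's is C, A; they first meet at A.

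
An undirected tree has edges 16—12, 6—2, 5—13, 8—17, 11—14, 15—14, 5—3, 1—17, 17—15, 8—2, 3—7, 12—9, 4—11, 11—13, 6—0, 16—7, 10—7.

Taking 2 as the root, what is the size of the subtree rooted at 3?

Descendants of 3 (including itself): 3, 7, 16, 10, 12, 9. That's 6.

6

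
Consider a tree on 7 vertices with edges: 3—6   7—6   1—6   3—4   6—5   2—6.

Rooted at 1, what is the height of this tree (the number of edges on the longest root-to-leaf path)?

A deepest node is 4, reached by 1 → 6 → 3 → 4.
That path has 3 edges, so the height is 3.

3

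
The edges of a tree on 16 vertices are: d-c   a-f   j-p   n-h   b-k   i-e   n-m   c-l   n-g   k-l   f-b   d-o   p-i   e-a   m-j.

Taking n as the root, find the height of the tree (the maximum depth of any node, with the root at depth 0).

The longest root-to-leaf path is n → m → j → p → i → e → a → f → b → k → l → c → d → o (13 edges).

13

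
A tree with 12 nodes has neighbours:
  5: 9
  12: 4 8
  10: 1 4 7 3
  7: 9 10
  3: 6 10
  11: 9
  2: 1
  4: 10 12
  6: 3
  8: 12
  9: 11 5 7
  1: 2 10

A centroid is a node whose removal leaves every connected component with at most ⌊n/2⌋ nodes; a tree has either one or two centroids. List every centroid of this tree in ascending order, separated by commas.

10

Removing 10 splits the tree into components of sizes 4, 3, 2, 2; the largest is 4 ≤ ⌊12/2⌋ = 6.
No neighbour of 10 does as well, so 10 is the unique centroid.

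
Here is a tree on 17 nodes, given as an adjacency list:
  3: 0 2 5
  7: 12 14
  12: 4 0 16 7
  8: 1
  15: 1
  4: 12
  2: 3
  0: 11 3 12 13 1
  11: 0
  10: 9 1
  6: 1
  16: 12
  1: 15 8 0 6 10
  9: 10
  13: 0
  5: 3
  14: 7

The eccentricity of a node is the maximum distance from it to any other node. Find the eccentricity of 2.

5

Distances from 2 peak at 5, attained at 9 (14 also at distance 5).
2–3–0–1–10–9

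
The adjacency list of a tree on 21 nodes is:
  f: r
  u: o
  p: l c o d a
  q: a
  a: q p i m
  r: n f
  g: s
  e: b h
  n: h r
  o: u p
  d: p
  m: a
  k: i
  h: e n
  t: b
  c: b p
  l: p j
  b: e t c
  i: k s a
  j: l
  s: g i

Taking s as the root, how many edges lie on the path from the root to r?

9

s → i → a → p → c → b → e → h → n → r — 9 edges.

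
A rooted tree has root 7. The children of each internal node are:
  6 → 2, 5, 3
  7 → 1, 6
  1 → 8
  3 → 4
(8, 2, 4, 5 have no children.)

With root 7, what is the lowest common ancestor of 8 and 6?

7

Path 8→root: 8 1 7; path 6→root: 6 7.
First common node: 7.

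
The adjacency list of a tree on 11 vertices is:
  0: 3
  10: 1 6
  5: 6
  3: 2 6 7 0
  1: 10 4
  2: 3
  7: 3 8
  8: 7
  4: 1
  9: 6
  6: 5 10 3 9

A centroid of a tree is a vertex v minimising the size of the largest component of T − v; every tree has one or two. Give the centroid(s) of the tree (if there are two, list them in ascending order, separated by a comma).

6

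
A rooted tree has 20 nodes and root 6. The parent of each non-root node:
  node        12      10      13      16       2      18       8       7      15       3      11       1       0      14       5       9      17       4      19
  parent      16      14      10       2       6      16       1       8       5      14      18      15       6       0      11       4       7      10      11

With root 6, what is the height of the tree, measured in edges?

17 sits deepest: 6 → 2 → 16 → 18 → 11 → 5 → 15 → 1 → 8 → 7 → 17 — 10 edges from the root.

10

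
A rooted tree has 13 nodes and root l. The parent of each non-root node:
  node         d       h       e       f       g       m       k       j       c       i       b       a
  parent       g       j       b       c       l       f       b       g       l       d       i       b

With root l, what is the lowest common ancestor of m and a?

m's ancestor chain is m, f, c, l and a's is a, b, i, d, g, l; they first meet at l.

l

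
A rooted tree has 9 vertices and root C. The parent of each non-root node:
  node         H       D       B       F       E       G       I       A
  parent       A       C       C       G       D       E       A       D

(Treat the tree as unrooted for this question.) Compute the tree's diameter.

BFS from B reaches F last, at distance 5; BFS from F confirms no node is farther.
Path: B-C-D-E-G-F.

5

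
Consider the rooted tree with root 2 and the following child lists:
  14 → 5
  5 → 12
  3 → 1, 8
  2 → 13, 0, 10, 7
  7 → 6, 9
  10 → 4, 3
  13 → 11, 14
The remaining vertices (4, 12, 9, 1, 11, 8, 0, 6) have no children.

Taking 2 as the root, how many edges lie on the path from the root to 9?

Path from 2 to 9: 2 – 7 – 9, which has 2 edges.

2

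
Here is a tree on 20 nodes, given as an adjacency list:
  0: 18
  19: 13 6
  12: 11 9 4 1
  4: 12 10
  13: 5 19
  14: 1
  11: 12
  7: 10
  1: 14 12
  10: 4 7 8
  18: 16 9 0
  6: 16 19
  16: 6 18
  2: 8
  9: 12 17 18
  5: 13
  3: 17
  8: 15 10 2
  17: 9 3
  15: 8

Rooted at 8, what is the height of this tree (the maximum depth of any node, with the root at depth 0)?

10

5 sits deepest: 8-10-4-12-9-18-16-6-19-13-5 — 10 edges from the root.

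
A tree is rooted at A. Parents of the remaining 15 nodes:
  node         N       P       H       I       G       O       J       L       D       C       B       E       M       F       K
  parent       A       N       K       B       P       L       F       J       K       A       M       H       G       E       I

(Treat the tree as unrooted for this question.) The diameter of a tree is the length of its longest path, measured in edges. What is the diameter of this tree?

14

Starting from C, a farthest node is O at distance 14.
One longest path: C – A – N – P – G – M – B – I – K – H – E – F – J – L – O.
So the diameter is 14.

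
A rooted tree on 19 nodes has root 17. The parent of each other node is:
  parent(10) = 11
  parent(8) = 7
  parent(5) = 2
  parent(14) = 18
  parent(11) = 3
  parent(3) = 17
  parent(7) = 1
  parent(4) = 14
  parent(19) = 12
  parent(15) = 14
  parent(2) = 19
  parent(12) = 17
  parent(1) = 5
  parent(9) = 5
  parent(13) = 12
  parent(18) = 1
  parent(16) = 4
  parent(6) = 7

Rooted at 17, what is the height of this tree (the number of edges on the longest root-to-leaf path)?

A deepest node is 16, reached by 17–12–19–2–5–1–18–14–4–16.
That path has 9 edges, so the height is 9.

9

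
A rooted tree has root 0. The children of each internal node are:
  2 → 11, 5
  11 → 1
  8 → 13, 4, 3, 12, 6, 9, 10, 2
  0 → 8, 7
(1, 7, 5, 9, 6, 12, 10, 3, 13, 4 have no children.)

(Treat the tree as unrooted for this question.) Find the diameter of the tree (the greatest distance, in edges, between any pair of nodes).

5

BFS from 7 reaches 1 last, at distance 5; BFS from 1 confirms no node is farther.
Path: 7-0-8-2-11-1.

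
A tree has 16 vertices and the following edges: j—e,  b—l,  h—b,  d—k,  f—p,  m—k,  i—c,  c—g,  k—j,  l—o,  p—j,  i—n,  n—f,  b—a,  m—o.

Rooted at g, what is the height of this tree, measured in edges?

12

A deepest node is a, reached by g–c–i–n–f–p–j–k–m–o–l–b–a.
That path has 12 edges, so the height is 12.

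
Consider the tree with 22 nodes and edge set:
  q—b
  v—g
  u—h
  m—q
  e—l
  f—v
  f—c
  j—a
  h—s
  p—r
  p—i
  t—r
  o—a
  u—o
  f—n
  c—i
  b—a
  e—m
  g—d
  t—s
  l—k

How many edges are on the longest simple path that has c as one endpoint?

The node farthest from c is k, via c – i – p – r – t – s – h – u – o – a – b – q – m – e – l – k — 15 edges.

15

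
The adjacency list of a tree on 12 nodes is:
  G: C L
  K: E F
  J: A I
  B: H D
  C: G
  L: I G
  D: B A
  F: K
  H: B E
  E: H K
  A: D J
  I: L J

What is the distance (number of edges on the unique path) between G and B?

6

The path is G - L - I - J - A - D - B, which has 6 edges.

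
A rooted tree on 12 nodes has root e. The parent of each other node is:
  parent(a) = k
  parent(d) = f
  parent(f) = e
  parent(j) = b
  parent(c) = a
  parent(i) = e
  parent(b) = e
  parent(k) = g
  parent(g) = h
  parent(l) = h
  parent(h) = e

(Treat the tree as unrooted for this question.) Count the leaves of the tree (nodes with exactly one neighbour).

Exactly 5 nodes have a single neighbour: c, d, i, j, l.

5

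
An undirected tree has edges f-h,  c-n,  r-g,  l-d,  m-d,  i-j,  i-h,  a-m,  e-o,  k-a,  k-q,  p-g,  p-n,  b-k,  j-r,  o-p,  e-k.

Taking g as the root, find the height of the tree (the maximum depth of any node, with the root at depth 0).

A deepest node is l, reached by g – p – o – e – k – a – m – d – l.
That path has 8 edges, so the height is 8.

8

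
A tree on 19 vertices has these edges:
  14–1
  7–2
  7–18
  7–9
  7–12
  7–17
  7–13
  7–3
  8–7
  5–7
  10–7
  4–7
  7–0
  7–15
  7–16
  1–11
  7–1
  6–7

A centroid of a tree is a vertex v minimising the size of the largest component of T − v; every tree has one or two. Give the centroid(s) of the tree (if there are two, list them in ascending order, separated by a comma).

7

If 7 is removed the pieces have sizes 3, 1, 1, 1, 1, 1, 1, 1, 1, 1, 1, 1, 1, 1, 1, 1, all ≤ ⌊19/2⌋ = 9.
Every other node leaves some component of size > 9, so the centroid is unique.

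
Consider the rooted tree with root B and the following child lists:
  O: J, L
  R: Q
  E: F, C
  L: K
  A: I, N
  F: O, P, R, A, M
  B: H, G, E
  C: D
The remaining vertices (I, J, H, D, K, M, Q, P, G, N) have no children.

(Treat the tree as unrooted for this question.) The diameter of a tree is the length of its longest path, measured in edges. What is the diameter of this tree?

Starting from K, a farthest node is G at distance 6.
One longest path: K–L–O–F–E–B–G.
So the diameter is 6.

6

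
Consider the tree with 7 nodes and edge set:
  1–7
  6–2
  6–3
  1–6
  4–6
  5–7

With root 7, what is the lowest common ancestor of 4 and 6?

6

Path 4→root: 4 6 1 7; path 6→root: 6 1 7.
First common node: 6.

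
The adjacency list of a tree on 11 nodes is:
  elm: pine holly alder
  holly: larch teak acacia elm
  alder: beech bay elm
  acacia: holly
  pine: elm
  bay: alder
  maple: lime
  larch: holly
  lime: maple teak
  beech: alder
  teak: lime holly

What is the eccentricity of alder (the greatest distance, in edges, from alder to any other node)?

5

Distances from alder peak at 5, attained at maple.
alder – elm – holly – teak – lime – maple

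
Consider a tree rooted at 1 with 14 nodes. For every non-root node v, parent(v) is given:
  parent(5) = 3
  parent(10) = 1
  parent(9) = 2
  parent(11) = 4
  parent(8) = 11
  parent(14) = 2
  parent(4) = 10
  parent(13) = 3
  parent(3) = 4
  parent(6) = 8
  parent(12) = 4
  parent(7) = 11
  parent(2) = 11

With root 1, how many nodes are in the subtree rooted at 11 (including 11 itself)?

11's subtree: {11, 2, 8, 7, 14, 9, 6}, size 7.

7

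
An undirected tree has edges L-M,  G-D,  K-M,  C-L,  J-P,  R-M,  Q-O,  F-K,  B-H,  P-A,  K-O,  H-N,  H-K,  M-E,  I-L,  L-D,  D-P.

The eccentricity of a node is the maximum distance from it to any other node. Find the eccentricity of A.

7

A farthest node from A is Q (N, B also at distance 7).
The path A-P-D-L-M-K-O-Q has 7 edges.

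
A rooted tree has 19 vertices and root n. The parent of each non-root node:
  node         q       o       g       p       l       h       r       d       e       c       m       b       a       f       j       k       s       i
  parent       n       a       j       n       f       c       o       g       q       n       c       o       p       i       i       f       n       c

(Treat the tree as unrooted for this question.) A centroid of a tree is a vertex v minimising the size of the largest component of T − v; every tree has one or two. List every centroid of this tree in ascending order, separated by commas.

c

Delete c: the remaining components have sizes 9, 7, 1, 1. Max 9 ≤ 9, so c is a centroid.
Every other node leaves some component of size > 9, so the centroid is unique.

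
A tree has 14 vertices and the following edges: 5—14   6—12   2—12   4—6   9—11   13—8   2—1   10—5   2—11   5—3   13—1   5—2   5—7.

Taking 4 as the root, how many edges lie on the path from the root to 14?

Climbing from 14 to the root: 14 – 5 – 2 – 12 – 6 – 4. That's 5 steps.

5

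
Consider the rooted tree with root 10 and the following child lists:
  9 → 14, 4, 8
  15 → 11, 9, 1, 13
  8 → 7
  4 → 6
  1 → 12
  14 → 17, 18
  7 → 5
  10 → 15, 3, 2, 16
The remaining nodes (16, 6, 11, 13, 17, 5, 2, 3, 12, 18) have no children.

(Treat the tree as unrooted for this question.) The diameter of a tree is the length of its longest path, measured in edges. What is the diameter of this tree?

6

BFS from 12 reaches 5 last, at distance 6; BFS from 5 confirms no node is farther.
Path: 12 - 1 - 15 - 9 - 8 - 7 - 5.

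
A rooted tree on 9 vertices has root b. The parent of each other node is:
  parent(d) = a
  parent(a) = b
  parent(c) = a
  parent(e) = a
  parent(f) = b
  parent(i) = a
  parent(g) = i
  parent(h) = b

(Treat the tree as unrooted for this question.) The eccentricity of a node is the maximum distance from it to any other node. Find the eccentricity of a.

2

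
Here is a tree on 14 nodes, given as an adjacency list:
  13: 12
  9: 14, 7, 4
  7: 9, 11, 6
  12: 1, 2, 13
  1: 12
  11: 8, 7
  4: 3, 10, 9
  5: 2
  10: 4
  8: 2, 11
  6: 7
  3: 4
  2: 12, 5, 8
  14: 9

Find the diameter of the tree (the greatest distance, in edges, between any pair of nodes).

8

BFS from 13 reaches 3 last, at distance 8; BFS from 3 confirms no node is farther.
Path: 13 - 12 - 2 - 8 - 11 - 7 - 9 - 4 - 3.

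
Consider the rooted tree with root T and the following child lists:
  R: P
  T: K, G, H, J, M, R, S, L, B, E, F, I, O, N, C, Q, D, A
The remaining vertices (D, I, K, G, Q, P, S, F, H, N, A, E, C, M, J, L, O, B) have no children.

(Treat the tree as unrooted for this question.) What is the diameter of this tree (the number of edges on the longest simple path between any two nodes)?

3

A longest path is P – R – T – I, with 3 edges.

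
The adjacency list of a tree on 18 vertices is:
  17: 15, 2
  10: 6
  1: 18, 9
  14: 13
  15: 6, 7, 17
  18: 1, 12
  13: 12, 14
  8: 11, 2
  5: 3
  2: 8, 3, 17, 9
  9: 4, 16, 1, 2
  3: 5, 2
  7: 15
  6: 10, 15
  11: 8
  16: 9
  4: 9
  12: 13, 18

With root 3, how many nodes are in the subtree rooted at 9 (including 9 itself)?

9's subtree: {9, 1, 4, 16, 18, 12, 13, 14}, size 8.

8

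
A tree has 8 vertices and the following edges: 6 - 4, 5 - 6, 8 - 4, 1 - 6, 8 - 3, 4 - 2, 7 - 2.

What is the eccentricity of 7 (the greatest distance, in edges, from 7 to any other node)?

4

A farthest node from 7 is 1 (5, 3 also at distance 4).
The path 7 – 2 – 4 – 6 – 1 has 4 edges.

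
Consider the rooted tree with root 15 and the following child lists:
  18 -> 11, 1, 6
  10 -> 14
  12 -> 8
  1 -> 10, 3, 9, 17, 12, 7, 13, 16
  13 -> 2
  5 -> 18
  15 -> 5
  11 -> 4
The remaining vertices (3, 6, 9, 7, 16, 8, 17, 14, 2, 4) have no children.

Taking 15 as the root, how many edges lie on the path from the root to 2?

5

Path from 15 to 2: 15–5–18–1–13–2, which has 5 edges.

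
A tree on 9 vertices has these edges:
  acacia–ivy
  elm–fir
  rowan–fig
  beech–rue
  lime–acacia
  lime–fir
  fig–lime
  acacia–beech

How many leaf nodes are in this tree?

Exactly 4 nodes have a single neighbour: elm, ivy, rowan, rue.

4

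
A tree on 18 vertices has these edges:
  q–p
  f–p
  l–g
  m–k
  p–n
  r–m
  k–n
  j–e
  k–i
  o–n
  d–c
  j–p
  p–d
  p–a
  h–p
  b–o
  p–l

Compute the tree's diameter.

A longest path is r-m-k-n-p-d-c, with 6 edges.

6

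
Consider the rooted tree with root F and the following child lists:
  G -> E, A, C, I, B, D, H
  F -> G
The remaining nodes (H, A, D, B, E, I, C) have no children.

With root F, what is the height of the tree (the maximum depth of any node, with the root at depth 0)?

A deepest node is I, reached by F – G – I.
That path has 2 edges, so the height is 2.

2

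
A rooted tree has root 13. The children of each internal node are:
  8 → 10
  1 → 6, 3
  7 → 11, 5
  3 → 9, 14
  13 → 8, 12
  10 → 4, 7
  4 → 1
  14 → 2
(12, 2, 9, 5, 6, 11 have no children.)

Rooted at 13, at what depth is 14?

Climbing from 14 to the root: 14 – 3 – 1 – 4 – 10 – 8 – 13. That's 6 steps.

6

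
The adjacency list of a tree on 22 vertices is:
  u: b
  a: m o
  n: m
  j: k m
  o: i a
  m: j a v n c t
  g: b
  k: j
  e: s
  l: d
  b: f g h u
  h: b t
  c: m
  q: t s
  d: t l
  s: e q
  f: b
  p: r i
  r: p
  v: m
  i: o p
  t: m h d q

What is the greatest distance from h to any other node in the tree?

Distances from h peak at 7, attained at r.
h–t–m–a–o–i–p–r

7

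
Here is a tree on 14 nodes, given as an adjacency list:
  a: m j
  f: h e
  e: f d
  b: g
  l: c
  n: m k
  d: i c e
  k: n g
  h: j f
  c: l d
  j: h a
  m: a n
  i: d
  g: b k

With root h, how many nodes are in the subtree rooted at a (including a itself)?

Descendants of a (including itself): a, m, n, k, g, b. That's 6.

6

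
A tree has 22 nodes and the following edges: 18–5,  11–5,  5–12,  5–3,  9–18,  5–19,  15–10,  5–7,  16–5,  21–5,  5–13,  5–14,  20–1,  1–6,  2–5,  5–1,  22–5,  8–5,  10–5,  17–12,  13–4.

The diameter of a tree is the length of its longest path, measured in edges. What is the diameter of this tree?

4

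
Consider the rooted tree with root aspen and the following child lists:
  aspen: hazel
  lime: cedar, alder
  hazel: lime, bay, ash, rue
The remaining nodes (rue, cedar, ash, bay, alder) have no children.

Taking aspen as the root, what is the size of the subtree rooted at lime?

3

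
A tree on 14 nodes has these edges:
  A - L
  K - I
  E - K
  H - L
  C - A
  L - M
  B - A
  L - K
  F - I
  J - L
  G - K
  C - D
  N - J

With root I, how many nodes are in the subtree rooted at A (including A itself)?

4

A's subtree: {A, C, B, D}, size 4.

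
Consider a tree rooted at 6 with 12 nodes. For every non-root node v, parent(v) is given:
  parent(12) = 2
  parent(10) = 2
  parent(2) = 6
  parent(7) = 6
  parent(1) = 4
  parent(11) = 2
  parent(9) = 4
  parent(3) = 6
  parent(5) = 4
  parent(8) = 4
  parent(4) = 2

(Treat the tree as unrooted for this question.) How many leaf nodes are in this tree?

Degree-1 nodes: 1, 3, 5, 7, 8, 9, 10, 11, 12 — 9 of them.

9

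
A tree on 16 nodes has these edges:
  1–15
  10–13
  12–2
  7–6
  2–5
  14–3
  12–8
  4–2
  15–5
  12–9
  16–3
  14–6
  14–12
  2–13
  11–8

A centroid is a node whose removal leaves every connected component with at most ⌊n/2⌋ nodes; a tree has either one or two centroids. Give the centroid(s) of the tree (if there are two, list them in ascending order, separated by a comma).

12

Delete 12: the remaining components have sizes 7, 5, 2, 1. Max 7 ≤ 8, so 12 is a centroid.
Every other node leaves some component of size > 8, so the centroid is unique.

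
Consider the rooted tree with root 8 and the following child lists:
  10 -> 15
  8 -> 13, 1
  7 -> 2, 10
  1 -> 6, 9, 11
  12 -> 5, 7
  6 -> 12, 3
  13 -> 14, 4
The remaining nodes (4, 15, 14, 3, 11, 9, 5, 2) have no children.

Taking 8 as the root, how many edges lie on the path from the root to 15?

8 → 1 → 6 → 12 → 7 → 10 → 15 — 6 edges.

6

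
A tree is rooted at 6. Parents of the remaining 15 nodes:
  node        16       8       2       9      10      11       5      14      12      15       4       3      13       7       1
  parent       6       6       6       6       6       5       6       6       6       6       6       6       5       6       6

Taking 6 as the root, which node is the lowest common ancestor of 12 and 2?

6

Path 12→root: 12 6; path 2→root: 2 6.
First common node: 6.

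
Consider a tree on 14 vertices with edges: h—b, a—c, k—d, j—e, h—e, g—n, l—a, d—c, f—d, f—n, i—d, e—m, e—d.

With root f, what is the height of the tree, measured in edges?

4

A deepest node is b, reached by f – d – e – h – b.
That path has 4 edges, so the height is 4.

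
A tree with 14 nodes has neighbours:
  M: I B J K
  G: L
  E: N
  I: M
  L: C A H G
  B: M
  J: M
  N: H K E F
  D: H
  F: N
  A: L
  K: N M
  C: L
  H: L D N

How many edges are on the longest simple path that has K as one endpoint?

The node farthest from K is G (C, A also at distance 4), via K-N-H-L-G — 4 edges.

4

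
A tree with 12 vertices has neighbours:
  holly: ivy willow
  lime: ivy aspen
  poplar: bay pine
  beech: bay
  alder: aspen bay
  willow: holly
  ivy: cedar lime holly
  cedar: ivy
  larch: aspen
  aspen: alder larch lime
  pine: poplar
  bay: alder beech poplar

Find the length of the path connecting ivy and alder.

The path is ivy – lime – aspen – alder, which has 3 edges.

3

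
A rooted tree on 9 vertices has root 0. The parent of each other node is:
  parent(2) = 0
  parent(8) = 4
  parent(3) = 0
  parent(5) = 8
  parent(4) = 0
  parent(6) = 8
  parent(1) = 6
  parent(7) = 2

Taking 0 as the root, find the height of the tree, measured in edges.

A deepest node is 1, reached by 0–4–8–6–1.
That path has 4 edges, so the height is 4.

4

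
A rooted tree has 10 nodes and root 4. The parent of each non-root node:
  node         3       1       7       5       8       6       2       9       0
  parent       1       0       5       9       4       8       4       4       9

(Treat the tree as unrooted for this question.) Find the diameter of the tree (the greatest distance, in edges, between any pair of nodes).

6

A longest path is 3 - 1 - 0 - 9 - 4 - 8 - 6, with 6 edges.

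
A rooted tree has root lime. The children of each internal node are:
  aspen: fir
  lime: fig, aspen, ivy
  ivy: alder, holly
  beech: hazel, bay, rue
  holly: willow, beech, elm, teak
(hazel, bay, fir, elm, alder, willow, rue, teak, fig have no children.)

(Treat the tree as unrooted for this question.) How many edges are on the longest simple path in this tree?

6

Starting from fir, a farthest node is hazel at distance 6.
One longest path: fir – aspen – lime – ivy – holly – beech – hazel.
So the diameter is 6.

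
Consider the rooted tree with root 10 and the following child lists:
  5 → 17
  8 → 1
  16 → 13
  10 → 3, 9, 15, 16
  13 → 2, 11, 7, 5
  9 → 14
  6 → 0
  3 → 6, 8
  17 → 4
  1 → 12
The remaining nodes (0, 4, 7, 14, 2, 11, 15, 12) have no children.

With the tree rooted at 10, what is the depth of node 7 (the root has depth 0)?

3

10 – 16 – 13 – 7 — 3 edges.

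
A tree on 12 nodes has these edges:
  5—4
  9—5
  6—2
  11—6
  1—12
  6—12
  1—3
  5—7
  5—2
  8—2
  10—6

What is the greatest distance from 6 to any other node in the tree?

3

A farthest node from 6 is 7 (4, 9, 3 also at distance 3).
The path 6–2–5–7 has 3 edges.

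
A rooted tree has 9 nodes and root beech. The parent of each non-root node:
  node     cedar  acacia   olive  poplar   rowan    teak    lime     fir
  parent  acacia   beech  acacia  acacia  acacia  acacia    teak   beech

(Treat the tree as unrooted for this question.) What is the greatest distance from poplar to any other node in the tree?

3

A farthest node from poplar is lime (fir also at distance 3).
The path poplar–acacia–teak–lime has 3 edges.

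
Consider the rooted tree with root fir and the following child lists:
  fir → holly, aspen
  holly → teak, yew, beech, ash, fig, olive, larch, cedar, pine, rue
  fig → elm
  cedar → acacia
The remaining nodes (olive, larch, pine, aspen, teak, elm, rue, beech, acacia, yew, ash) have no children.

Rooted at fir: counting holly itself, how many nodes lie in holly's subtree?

13

Descendants of holly (including itself): holly, yew, teak, fig, cedar, ash, olive, larch, pine, rue, beech, elm, acacia. That's 13.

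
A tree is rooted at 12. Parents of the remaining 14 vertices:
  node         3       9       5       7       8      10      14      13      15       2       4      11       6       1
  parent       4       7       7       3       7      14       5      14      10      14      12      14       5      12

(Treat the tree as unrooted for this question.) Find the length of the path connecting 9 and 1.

Walking from 9: 9–7–3–4–12–1. Length 5.

5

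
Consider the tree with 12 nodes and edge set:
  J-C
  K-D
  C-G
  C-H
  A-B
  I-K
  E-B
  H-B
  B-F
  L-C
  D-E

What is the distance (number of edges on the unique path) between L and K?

6

Walking from L: L - C - H - B - E - D - K. Length 6.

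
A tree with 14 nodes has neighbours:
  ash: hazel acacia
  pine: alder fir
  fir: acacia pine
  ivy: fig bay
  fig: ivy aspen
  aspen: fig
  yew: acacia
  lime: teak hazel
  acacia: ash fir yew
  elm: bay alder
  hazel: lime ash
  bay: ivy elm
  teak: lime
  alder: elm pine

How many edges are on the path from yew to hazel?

3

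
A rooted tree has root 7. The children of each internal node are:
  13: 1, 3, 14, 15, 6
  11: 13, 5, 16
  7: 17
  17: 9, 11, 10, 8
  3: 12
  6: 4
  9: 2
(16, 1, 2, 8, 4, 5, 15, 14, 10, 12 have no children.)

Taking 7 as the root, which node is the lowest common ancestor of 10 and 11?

17

Path 10→root: 10 17 7; path 11→root: 11 17 7.
First common node: 17.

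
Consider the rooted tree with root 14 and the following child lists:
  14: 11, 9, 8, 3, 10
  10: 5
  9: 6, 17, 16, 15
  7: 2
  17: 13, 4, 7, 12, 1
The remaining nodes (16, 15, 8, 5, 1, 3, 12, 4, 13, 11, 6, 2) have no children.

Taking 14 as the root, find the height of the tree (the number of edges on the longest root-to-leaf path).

4

2 sits deepest: 14 – 9 – 17 – 7 – 2 — 4 edges from the root.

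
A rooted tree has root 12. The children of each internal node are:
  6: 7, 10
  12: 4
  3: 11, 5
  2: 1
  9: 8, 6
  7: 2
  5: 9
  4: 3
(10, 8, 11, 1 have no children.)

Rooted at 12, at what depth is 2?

12–4–3–5–9–6–7–2 — 7 edges.

7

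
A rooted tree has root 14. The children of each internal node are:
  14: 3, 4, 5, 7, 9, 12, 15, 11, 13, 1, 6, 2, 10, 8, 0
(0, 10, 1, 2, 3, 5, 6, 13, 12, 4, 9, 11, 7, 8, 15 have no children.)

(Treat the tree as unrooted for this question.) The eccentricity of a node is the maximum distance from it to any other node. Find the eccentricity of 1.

2

Distances from 1 peak at 2, attained at 15 (11, 4, 9, 6, 8, 13, 5, 7, 10, 3, 12, 2, 0 also at distance 2).
1–14–15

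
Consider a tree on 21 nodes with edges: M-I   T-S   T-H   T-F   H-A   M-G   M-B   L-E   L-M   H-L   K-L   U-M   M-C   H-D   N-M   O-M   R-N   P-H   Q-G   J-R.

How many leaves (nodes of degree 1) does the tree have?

14

Exactly 14 nodes have a single neighbour: A, B, C, D, E, F, I, J, K, O, P, Q, S, U.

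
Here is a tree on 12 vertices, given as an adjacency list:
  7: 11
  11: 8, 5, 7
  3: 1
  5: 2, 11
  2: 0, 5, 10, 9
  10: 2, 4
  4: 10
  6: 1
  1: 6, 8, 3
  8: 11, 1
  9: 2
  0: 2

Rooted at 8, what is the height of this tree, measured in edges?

The longest root-to-leaf path is 8–11–5–2–10–4 (5 edges).

5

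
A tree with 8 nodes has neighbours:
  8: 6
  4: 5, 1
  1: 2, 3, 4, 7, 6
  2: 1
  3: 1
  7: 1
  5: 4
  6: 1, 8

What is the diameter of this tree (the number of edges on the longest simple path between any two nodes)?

4

BFS from 5 reaches 8 last, at distance 4; BFS from 8 confirms no node is farther.
Path: 5-4-1-6-8.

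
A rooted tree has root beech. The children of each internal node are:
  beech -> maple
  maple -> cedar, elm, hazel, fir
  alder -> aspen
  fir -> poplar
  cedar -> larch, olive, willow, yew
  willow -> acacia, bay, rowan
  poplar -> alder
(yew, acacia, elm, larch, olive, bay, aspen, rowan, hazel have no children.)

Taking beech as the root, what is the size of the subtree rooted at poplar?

poplar's subtree: {poplar, alder, aspen}, size 3.

3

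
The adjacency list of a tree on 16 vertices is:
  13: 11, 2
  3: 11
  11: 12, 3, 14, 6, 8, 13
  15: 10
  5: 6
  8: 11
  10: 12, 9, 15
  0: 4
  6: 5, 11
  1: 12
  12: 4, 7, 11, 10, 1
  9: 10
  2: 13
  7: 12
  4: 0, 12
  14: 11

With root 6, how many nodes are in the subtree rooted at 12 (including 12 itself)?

8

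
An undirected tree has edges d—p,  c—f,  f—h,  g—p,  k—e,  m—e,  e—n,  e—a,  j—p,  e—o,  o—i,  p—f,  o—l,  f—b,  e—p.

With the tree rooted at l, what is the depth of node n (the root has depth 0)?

Path from l to n: l → o → e → n, which has 3 edges.

3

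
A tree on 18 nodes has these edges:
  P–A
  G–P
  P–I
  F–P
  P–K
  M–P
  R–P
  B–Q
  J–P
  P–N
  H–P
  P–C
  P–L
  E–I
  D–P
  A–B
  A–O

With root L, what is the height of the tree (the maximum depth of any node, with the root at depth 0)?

4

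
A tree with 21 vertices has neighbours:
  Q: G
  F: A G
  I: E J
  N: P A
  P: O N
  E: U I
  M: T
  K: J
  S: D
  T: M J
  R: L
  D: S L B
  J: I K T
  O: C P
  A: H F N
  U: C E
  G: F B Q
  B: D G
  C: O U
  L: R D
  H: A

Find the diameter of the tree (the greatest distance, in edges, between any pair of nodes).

Starting from M, a farthest node is R at distance 16.
One longest path: M - T - J - I - E - U - C - O - P - N - A - F - G - B - D - L - R.
So the diameter is 16.

16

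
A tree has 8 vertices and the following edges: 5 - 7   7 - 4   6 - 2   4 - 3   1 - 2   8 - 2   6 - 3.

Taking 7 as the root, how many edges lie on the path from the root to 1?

Climbing from 1 to the root: 1–2–6–3–4–7. That's 5 steps.

5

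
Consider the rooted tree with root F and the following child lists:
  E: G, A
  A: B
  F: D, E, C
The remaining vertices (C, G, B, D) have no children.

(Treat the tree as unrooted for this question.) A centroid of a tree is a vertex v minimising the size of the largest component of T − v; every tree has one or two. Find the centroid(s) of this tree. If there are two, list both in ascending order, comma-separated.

E

Removing E splits the tree into components of sizes 3, 2, 1; the largest is 3 ≤ ⌊7/2⌋ = 3.
No neighbour of E does as well, so E is the unique centroid.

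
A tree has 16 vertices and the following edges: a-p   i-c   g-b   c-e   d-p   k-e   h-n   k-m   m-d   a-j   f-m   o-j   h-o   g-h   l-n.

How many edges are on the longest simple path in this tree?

A longest path is i-c-e-k-m-d-p-a-j-o-h-g-b, with 12 edges.

12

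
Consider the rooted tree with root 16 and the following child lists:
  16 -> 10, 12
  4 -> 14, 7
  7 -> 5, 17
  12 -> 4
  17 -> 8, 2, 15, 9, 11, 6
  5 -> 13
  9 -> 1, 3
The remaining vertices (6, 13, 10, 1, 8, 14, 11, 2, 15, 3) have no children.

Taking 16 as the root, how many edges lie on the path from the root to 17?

16 → 12 → 4 → 7 → 17 — 4 edges.

4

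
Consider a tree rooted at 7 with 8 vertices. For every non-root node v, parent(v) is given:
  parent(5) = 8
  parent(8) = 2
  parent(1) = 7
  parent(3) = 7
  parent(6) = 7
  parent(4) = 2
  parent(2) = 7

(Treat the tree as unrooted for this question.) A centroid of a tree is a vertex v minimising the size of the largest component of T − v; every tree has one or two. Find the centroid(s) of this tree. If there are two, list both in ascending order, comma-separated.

2, 7

Delete 7: the remaining components have sizes 4, 1, 1, 1. Max 4 ≤ 4, so 7 is a centroid.
Its neighbour 2 also leaves a largest component of size 4, so both are centroids.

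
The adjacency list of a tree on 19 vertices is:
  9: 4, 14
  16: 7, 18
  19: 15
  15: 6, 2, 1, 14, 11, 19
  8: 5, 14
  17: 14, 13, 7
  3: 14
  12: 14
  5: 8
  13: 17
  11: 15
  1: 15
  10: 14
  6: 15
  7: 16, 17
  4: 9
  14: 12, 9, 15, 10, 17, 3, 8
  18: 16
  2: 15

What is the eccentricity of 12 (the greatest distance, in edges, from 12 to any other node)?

Distances from 12 peak at 5, attained at 18.
12-14-17-7-16-18

5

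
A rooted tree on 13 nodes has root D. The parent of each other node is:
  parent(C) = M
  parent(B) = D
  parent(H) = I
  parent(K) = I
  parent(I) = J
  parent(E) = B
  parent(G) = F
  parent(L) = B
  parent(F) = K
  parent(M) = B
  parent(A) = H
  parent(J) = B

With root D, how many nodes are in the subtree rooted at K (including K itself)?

3

The subtree rooted at K contains: K, F, G — 3 nodes.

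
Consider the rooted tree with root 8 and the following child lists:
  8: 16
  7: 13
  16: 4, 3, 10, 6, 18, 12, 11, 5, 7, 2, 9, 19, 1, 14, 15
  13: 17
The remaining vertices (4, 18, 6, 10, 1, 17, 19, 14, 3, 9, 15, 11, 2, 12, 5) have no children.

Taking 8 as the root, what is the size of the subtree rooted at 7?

3

The subtree rooted at 7 contains: 7, 13, 17 — 3 nodes.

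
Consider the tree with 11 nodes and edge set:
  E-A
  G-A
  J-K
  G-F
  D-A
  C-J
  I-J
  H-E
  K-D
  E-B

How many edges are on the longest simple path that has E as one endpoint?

The node farthest from E is I (C also at distance 5), via E-A-D-K-J-I — 5 edges.

5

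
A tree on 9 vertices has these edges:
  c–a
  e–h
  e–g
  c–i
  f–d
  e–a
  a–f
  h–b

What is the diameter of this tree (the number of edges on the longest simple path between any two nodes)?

5

A longest path is b - h - e - a - f - d, with 5 edges.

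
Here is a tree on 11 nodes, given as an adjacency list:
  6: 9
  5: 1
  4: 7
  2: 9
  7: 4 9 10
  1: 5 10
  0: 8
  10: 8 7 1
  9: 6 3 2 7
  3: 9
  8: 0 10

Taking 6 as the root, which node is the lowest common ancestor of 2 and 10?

Path 2→root: 2 9 6; path 10→root: 10 7 9 6.
First common node: 9.

9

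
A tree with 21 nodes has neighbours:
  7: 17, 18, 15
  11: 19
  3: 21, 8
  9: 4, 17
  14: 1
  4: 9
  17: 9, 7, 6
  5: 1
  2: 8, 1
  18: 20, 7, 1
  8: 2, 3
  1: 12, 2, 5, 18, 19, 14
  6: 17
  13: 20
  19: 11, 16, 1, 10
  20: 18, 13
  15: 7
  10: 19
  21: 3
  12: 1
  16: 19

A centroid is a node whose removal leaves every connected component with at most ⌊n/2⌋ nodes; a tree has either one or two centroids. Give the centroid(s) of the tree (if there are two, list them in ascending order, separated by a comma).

1

Removing 1 splits the tree into components of sizes 9, 4, 4, 1, 1, 1; the largest is 9 ≤ ⌊21/2⌋ = 10.
Every other node leaves some component of size > 10, so the centroid is unique.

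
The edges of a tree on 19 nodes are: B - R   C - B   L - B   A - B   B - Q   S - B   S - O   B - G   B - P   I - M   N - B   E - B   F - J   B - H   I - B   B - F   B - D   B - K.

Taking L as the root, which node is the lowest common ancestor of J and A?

Ancestors of J (toward the root): J, F, B, L.
Ancestors of A: A, B, L.
The deepest node appearing in both lists is B.

B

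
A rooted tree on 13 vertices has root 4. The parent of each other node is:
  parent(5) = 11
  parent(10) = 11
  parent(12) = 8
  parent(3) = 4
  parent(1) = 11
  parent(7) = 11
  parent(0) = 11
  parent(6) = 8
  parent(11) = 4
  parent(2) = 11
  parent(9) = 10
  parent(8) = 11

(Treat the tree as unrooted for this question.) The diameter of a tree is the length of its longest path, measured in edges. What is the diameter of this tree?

A longest path is 12 – 8 – 11 – 4 – 3, with 4 edges.

4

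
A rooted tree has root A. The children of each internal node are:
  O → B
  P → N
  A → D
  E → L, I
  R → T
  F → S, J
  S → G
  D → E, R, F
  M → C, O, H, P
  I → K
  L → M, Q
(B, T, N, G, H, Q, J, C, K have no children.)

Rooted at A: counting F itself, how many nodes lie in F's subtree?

4

The subtree rooted at F contains: F, S, J, G — 4 nodes.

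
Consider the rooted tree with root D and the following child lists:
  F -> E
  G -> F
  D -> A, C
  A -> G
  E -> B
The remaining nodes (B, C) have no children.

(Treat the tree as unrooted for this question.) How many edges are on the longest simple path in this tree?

A longest path is C-D-A-G-F-E-B, with 6 edges.

6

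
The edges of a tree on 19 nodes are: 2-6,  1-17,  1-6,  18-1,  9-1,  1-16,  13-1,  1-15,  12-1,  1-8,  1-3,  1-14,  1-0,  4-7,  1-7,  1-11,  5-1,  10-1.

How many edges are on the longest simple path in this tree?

4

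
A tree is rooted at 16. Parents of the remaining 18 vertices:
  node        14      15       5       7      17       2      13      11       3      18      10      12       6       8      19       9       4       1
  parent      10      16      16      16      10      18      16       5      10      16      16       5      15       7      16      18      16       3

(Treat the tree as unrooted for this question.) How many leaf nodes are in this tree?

The leaves are 1, 2, 4, 6, 8, 9, 11, 12, 13, 14, 17, 19.
That is 12 leaves.

12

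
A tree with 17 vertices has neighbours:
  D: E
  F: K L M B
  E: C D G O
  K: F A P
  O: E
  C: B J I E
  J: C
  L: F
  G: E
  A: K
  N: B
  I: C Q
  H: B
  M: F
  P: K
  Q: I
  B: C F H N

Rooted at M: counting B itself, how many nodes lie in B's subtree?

11

The subtree rooted at B contains: B, C, N, H, E, I, J, O, G, D, Q — 11 nodes.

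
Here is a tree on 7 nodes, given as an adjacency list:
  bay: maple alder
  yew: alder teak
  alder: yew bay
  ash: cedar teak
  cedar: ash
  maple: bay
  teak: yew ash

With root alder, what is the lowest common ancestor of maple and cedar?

alder

Ancestors of maple (toward the root): maple, bay, alder.
Ancestors of cedar: cedar, ash, teak, yew, alder.
The deepest node appearing in both lists is alder.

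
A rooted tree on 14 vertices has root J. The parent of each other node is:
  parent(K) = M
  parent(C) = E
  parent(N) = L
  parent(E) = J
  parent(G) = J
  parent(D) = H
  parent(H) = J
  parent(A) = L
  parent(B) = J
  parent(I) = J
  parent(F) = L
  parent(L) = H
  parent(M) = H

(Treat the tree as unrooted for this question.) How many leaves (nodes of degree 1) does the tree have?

Degree-1 nodes: A, B, C, D, F, G, I, K, N — 9 of them.

9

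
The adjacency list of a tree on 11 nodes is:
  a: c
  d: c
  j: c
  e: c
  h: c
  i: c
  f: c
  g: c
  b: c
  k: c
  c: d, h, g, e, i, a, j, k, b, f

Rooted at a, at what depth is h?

2

Climbing from h to the root: h → c → a. That's 2 steps.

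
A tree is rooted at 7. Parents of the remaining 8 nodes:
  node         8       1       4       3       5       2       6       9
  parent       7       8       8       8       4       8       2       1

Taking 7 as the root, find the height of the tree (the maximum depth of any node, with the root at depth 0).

3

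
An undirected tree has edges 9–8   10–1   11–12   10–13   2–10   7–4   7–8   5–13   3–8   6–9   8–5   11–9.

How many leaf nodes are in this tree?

6

Exactly 6 nodes have a single neighbour: 1, 2, 3, 4, 6, 12.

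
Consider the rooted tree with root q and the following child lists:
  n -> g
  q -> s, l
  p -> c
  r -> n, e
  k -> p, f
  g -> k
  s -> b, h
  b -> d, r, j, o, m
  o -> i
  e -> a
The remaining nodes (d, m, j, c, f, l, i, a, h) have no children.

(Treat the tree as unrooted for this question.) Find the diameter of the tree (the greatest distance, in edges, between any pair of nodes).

Starting from c, a farthest node is l at distance 9.
One longest path: c – p – k – g – n – r – b – s – q – l.
So the diameter is 9.

9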